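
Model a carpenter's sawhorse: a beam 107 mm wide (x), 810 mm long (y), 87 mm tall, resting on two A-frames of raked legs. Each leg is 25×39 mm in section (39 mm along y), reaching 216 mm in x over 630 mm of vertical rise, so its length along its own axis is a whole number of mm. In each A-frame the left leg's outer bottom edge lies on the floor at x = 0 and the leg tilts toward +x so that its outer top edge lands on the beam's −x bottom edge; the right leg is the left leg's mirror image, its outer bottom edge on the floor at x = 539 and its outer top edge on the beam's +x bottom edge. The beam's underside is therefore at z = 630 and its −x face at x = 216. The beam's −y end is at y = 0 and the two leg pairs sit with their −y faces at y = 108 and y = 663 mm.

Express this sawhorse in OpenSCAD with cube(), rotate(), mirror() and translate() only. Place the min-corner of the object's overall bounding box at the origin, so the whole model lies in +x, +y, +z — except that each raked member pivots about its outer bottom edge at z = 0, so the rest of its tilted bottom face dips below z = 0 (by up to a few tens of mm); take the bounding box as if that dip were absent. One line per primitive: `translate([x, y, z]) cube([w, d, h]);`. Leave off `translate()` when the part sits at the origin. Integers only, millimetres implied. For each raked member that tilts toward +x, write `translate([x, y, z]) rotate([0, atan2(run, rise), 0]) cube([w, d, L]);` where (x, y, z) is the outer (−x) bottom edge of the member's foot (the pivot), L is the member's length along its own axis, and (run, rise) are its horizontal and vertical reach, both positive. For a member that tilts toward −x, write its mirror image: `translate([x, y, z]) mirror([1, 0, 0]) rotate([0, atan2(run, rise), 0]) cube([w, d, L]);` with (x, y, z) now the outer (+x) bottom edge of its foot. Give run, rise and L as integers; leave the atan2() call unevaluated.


translate([216, 0, 630]) cube([107, 810, 87]);
translate([0, 108, 0]) rotate([0, atan2(216, 630), 0]) cube([25, 39, 666]);
translate([539, 108, 0]) mirror([1, 0, 0]) rotate([0, atan2(216, 630), 0]) cube([25, 39, 666]);
translate([0, 663, 0]) rotate([0, atan2(216, 630), 0]) cube([25, 39, 666]);
translate([539, 663, 0]) mirror([1, 0, 0]) rotate([0, atan2(216, 630), 0]) cube([25, 39, 666]);


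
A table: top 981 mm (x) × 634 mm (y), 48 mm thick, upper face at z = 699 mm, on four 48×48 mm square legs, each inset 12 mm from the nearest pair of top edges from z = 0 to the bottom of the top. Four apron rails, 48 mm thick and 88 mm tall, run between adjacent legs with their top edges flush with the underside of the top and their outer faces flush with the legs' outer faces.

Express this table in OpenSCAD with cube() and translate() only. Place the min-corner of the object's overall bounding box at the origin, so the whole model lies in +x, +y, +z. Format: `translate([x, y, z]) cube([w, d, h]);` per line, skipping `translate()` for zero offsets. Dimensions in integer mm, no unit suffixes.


translate([0, 0, 651]) cube([981, 634, 48]);
translate([12, 12, 0]) cube([48, 48, 651]);
translate([921, 12, 0]) cube([48, 48, 651]);
translate([12, 574, 0]) cube([48, 48, 651]);
translate([921, 574, 0]) cube([48, 48, 651]);
translate([60, 12, 563]) cube([861, 48, 88]);
translate([60, 574, 563]) cube([861, 48, 88]);
translate([12, 60, 563]) cube([48, 514, 88]);
translate([921, 60, 563]) cube([48, 514, 88]);


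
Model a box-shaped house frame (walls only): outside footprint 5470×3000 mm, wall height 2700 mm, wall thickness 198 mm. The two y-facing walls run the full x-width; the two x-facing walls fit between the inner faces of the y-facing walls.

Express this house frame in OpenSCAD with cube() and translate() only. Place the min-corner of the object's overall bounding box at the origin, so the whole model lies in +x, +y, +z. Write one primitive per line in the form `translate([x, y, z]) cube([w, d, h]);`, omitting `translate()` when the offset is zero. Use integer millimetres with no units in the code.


cube([5470, 198, 2700]);
translate([0, 2802, 0]) cube([5470, 198, 2700]);
translate([0, 198, 0]) cube([198, 2604, 2700]);
translate([5272, 198, 0]) cube([198, 2604, 2700]);


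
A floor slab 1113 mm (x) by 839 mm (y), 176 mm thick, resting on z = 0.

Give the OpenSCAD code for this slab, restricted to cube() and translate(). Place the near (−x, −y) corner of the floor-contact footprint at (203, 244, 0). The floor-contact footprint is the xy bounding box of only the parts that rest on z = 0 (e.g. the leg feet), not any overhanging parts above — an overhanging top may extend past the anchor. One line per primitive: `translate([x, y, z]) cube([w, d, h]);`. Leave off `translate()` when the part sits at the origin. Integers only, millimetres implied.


translate([203, 244, 0]) cube([1113, 839, 176]);


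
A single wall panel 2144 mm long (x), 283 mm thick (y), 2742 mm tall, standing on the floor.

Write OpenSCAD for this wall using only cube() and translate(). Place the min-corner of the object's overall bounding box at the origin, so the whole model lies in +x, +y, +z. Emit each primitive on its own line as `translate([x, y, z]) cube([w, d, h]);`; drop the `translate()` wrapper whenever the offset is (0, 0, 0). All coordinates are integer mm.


cube([2144, 283, 2742]);


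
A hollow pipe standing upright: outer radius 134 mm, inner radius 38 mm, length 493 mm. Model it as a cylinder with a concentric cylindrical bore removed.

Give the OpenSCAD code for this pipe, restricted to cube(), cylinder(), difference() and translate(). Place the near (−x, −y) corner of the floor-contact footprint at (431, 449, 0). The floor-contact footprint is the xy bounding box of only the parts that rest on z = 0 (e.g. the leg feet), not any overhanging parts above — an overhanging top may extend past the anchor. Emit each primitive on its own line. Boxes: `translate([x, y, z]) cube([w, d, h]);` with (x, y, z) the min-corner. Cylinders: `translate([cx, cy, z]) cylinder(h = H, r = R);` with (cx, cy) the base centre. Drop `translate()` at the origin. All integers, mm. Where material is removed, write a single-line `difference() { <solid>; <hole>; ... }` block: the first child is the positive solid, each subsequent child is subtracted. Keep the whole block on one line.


difference() { translate([565, 583, 0]) cylinder(h = 493, r = 134); translate([565, 583, 0]) cylinder(h = 493, r = 38); }


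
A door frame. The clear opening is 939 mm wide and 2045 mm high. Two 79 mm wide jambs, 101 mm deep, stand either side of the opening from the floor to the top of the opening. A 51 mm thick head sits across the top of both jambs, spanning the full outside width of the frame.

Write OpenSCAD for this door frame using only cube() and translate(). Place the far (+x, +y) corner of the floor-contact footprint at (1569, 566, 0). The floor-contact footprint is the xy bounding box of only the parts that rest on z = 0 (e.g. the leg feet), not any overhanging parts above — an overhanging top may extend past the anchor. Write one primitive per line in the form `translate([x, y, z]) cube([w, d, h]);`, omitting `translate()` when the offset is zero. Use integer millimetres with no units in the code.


translate([472, 465, 0]) cube([79, 101, 2045]);
translate([1490, 465, 0]) cube([79, 101, 2045]);
translate([472, 465, 2045]) cube([1097, 101, 51]);


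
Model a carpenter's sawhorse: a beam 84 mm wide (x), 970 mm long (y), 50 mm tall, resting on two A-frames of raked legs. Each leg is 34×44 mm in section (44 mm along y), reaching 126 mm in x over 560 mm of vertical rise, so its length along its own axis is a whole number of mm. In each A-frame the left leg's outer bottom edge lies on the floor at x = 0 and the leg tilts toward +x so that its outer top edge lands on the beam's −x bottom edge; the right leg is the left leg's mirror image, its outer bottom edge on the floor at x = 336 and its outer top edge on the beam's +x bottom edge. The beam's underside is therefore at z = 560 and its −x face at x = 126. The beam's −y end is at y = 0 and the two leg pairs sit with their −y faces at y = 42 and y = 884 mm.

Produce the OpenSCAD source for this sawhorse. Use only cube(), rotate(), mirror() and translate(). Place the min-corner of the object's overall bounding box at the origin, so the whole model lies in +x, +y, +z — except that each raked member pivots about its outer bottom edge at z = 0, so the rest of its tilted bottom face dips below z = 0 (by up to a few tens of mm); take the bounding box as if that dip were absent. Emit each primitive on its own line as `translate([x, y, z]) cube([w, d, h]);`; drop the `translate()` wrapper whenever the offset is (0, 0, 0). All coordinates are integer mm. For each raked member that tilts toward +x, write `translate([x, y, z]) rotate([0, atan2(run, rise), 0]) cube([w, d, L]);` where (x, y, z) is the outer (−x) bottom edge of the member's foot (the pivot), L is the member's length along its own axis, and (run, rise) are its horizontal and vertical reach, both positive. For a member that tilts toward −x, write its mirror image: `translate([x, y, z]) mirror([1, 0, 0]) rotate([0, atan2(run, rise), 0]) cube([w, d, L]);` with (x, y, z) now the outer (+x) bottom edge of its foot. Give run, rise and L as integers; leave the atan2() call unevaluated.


// leg length = √(126² + 560²) = 574
// right-leg outer foot x = 2·126 + 84 = 336
// beam min-corner = (126, 0, 560)
translate([126, 0, 560]) cube([84, 970, 50]);
translate([0, 42, 0]) rotate([0, atan2(126, 560), 0]) cube([34, 44, 574]);
translate([336, 42, 0]) mirror([1, 0, 0]) rotate([0, atan2(126, 560), 0]) cube([34, 44, 574]);
translate([0, 884, 0]) rotate([0, atan2(126, 560), 0]) cube([34, 44, 574]);
translate([336, 884, 0]) mirror([1, 0, 0]) rotate([0, atan2(126, 560), 0]) cube([34, 44, 574]);


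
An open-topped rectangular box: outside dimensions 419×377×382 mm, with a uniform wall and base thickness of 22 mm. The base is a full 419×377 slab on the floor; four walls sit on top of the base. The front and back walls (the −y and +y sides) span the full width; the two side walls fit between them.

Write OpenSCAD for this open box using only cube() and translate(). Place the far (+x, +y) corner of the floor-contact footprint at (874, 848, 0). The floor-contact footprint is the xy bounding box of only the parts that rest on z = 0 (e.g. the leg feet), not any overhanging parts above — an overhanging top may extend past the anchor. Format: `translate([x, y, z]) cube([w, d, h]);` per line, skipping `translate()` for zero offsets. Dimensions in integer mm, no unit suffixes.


translate([455, 471, 0]) cube([419, 377, 22]);
translate([455, 471, 22]) cube([419, 22, 360]);
translate([455, 826, 22]) cube([419, 22, 360]);
translate([455, 493, 22]) cube([22, 333, 360]);
translate([852, 493, 22]) cube([22, 333, 360]);


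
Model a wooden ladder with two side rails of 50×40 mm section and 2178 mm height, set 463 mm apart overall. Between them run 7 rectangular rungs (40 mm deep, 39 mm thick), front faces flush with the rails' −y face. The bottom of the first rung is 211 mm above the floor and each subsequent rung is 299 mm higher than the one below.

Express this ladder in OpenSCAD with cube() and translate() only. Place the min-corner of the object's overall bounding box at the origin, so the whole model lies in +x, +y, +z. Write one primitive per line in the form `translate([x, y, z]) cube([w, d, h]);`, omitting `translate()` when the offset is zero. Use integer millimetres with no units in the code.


// rung span = 463 - 2*50 = 363
// rung[k] z = 211 + k*299
cube([50, 40, 2178]);
translate([413, 0, 0]) cube([50, 40, 2178]);
translate([50, 0, 211]) cube([363, 40, 39]);
translate([50, 0, 510]) cube([363, 40, 39]);
translate([50, 0, 809]) cube([363, 40, 39]);
translate([50, 0, 1108]) cube([363, 40, 39]);
translate([50, 0, 1407]) cube([363, 40, 39]);
translate([50, 0, 1706]) cube([363, 40, 39]);
translate([50, 0, 2005]) cube([363, 40, 39]);


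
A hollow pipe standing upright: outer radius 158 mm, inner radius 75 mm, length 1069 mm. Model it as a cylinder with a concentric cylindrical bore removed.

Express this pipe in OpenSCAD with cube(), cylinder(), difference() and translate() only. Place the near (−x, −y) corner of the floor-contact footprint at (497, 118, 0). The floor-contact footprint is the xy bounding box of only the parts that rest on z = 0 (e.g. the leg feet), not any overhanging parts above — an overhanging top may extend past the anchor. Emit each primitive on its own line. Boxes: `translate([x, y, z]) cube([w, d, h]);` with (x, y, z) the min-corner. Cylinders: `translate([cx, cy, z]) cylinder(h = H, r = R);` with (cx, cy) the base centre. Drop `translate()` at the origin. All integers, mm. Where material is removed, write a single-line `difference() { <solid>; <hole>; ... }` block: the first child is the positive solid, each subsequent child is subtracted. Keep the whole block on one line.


difference() { translate([655, 276, 0]) cylinder(h = 1069, r = 158); translate([655, 276, 0]) cylinder(h = 1069, r = 75); }


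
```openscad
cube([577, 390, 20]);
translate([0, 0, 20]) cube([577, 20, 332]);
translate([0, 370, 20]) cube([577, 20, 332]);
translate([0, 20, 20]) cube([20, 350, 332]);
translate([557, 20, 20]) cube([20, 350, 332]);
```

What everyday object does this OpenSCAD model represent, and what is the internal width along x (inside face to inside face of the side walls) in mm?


An open box. The internal width is 537 mm.

A 577×390 base slab with four walls standing on it — an open box. The base is 577 mm wide and the walls are 20 mm thick, so the internal width is 577 − 2 × 20 = 537 mm.


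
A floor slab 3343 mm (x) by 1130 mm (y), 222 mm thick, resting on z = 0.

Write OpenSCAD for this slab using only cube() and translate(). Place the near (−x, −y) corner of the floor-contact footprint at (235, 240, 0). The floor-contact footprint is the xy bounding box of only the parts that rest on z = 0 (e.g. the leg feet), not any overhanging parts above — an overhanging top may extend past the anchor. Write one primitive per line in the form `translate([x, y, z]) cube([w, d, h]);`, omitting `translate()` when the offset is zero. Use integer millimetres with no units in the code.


translate([235, 240, 0]) cube([3343, 1130, 222]);


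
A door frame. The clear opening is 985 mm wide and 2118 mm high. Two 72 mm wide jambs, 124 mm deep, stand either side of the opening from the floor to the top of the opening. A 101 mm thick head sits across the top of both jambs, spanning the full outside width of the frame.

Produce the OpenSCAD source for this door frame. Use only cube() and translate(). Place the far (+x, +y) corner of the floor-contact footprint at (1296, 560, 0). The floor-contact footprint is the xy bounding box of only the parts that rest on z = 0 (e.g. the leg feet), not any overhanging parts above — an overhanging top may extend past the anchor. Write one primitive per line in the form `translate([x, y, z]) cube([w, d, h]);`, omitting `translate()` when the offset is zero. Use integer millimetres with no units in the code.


translate([167, 436, 0]) cube([72, 124, 2118]);
translate([1224, 436, 0]) cube([72, 124, 2118]);
translate([167, 436, 2118]) cube([1129, 124, 101]);


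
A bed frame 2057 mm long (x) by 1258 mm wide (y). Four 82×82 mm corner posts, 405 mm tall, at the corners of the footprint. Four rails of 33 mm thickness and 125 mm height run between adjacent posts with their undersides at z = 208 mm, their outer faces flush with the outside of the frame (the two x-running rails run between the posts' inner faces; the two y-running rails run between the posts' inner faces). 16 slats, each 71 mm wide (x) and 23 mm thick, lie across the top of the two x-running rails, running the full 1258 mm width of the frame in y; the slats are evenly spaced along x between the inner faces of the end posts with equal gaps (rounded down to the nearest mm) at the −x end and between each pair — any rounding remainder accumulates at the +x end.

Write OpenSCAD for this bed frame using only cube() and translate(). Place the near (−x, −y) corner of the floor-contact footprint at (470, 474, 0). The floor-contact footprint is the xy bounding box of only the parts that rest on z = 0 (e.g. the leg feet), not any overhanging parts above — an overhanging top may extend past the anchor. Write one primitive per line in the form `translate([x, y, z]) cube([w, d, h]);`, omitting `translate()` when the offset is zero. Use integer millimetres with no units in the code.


// slat z = rail_z + rail_h = 208 + 125 = 333
// slat gap = ⌊(1893 − 16·71) / 17⌋ = 44
translate([470, 474, 0]) cube([82, 82, 405]);
translate([470, 1650, 0]) cube([82, 82, 405]);
translate([2445, 474, 0]) cube([82, 82, 405]);
translate([2445, 1650, 0]) cube([82, 82, 405]);
translate([552, 474, 208]) cube([1893, 33, 125]);
translate([552, 1699, 208]) cube([1893, 33, 125]);
translate([470, 556, 208]) cube([33, 1094, 125]);
translate([2494, 556, 208]) cube([33, 1094, 125]);
translate([596, 474, 333]) cube([71, 1258, 23]);
translate([711, 474, 333]) cube([71, 1258, 23]);
translate([826, 474, 333]) cube([71, 1258, 23]);
translate([941, 474, 333]) cube([71, 1258, 23]);
translate([1056, 474, 333]) cube([71, 1258, 23]);
translate([1171, 474, 333]) cube([71, 1258, 23]);
translate([1286, 474, 333]) cube([71, 1258, 23]);
translate([1401, 474, 333]) cube([71, 1258, 23]);
translate([1516, 474, 333]) cube([71, 1258, 23]);
translate([1631, 474, 333]) cube([71, 1258, 23]);
translate([1746, 474, 333]) cube([71, 1258, 23]);
translate([1861, 474, 333]) cube([71, 1258, 23]);
translate([1976, 474, 333]) cube([71, 1258, 23]);
translate([2091, 474, 333]) cube([71, 1258, 23]);
translate([2206, 474, 333]) cube([71, 1258, 23]);
translate([2321, 474, 333]) cube([71, 1258, 23]);


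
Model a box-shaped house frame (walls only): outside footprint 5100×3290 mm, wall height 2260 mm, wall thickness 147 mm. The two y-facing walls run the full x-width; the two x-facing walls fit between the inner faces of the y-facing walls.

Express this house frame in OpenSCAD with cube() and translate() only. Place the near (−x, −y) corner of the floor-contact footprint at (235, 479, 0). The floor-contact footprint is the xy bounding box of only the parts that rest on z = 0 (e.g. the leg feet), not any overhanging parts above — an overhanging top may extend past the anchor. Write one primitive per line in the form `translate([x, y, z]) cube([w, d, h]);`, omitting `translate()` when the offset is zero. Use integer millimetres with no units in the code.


translate([235, 479, 0]) cube([5100, 147, 2260]);
translate([235, 3622, 0]) cube([5100, 147, 2260]);
translate([235, 626, 0]) cube([147, 2996, 2260]);
translate([5188, 626, 0]) cube([147, 2996, 2260]);


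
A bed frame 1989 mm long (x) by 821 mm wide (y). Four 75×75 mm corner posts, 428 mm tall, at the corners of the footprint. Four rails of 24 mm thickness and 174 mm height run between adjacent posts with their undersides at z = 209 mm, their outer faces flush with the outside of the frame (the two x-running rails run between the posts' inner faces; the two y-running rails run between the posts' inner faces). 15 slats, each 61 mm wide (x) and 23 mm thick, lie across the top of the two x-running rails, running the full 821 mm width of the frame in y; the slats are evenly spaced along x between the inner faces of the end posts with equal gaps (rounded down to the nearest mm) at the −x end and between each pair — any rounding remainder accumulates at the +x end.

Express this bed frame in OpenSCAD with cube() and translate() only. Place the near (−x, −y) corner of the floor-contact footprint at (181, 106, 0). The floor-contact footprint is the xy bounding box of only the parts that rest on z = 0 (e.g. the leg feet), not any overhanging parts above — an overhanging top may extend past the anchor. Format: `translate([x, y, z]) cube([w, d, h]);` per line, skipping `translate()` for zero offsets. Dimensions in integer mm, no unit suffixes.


// slat z = rail_z + rail_h = 209 + 174 = 383
// slat gap = ⌊(1839 − 15·61) / 16⌋ = 57
translate([181, 106, 0]) cube([75, 75, 428]);
translate([181, 852, 0]) cube([75, 75, 428]);
translate([2095, 106, 0]) cube([75, 75, 428]);
translate([2095, 852, 0]) cube([75, 75, 428]);
translate([256, 106, 209]) cube([1839, 24, 174]);
translate([256, 903, 209]) cube([1839, 24, 174]);
translate([181, 181, 209]) cube([24, 671, 174]);
translate([2146, 181, 209]) cube([24, 671, 174]);
translate([313, 106, 383]) cube([61, 821, 23]);
translate([431, 106, 383]) cube([61, 821, 23]);
translate([549, 106, 383]) cube([61, 821, 23]);
translate([667, 106, 383]) cube([61, 821, 23]);
translate([785, 106, 383]) cube([61, 821, 23]);
translate([903, 106, 383]) cube([61, 821, 23]);
translate([1021, 106, 383]) cube([61, 821, 23]);
translate([1139, 106, 383]) cube([61, 821, 23]);
translate([1257, 106, 383]) cube([61, 821, 23]);
translate([1375, 106, 383]) cube([61, 821, 23]);
translate([1493, 106, 383]) cube([61, 821, 23]);
translate([1611, 106, 383]) cube([61, 821, 23]);
translate([1729, 106, 383]) cube([61, 821, 23]);
translate([1847, 106, 383]) cube([61, 821, 23]);
translate([1965, 106, 383]) cube([61, 821, 23]);


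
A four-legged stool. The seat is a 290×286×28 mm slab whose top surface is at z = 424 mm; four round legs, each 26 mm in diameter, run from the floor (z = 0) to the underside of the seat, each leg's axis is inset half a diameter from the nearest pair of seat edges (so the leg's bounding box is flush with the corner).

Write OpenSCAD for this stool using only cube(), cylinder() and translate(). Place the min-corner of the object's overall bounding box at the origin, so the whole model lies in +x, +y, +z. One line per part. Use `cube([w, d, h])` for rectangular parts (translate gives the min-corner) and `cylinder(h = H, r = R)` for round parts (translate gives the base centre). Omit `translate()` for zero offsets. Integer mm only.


// leg_h = 424 - 28 = 396
translate([0, 0, 396]) cube([290, 286, 28]);
translate([13, 13, 0]) cylinder(h = 396, r = 13);
translate([277, 13, 0]) cylinder(h = 396, r = 13);
translate([13, 273, 0]) cylinder(h = 396, r = 13);
translate([277, 273, 0]) cylinder(h = 396, r = 13);


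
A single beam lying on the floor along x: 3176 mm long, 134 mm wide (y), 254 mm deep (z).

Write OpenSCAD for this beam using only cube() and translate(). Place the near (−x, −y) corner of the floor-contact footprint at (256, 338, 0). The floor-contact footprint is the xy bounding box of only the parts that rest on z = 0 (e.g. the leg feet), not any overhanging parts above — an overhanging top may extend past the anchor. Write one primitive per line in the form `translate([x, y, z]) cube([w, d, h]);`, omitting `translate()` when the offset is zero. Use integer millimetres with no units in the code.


translate([256, 338, 0]) cube([3176, 134, 254]);


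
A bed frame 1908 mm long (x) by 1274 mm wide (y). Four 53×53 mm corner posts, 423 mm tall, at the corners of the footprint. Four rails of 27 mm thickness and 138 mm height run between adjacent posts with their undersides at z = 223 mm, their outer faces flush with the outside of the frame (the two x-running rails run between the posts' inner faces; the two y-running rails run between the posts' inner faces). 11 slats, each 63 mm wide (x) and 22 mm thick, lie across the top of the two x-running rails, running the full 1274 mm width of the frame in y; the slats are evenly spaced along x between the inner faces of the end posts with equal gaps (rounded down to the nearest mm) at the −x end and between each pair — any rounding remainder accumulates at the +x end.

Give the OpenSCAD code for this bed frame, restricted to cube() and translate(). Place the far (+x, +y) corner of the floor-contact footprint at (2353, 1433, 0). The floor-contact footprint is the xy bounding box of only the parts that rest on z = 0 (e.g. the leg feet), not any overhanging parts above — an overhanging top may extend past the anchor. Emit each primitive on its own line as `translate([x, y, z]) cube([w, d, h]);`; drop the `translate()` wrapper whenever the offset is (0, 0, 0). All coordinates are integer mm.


translate([445, 159, 0]) cube([53, 53, 423]);
translate([445, 1380, 0]) cube([53, 53, 423]);
translate([2300, 159, 0]) cube([53, 53, 423]);
translate([2300, 1380, 0]) cube([53, 53, 423]);
translate([498, 159, 223]) cube([1802, 27, 138]);
translate([498, 1406, 223]) cube([1802, 27, 138]);
translate([445, 212, 223]) cube([27, 1168, 138]);
translate([2326, 212, 223]) cube([27, 1168, 138]);
translate([590, 159, 361]) cube([63, 1274, 22]);
translate([745, 159, 361]) cube([63, 1274, 22]);
translate([900, 159, 361]) cube([63, 1274, 22]);
translate([1055, 159, 361]) cube([63, 1274, 22]);
translate([1210, 159, 361]) cube([63, 1274, 22]);
translate([1365, 159, 361]) cube([63, 1274, 22]);
translate([1520, 159, 361]) cube([63, 1274, 22]);
translate([1675, 159, 361]) cube([63, 1274, 22]);
translate([1830, 159, 361]) cube([63, 1274, 22]);
translate([1985, 159, 361]) cube([63, 1274, 22]);
translate([2140, 159, 361]) cube([63, 1274, 22]);


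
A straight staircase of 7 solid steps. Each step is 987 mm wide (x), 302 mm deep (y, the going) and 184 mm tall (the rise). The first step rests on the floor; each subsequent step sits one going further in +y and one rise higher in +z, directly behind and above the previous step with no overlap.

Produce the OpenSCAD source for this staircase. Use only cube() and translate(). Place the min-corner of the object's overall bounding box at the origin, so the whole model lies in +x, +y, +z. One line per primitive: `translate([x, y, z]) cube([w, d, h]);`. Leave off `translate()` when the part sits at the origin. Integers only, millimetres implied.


cube([987, 302, 184]);
translate([0, 302, 184]) cube([987, 302, 184]);
translate([0, 604, 368]) cube([987, 302, 184]);
translate([0, 906, 552]) cube([987, 302, 184]);
translate([0, 1208, 736]) cube([987, 302, 184]);
translate([0, 1510, 920]) cube([987, 302, 184]);
translate([0, 1812, 1104]) cube([987, 302, 184]);


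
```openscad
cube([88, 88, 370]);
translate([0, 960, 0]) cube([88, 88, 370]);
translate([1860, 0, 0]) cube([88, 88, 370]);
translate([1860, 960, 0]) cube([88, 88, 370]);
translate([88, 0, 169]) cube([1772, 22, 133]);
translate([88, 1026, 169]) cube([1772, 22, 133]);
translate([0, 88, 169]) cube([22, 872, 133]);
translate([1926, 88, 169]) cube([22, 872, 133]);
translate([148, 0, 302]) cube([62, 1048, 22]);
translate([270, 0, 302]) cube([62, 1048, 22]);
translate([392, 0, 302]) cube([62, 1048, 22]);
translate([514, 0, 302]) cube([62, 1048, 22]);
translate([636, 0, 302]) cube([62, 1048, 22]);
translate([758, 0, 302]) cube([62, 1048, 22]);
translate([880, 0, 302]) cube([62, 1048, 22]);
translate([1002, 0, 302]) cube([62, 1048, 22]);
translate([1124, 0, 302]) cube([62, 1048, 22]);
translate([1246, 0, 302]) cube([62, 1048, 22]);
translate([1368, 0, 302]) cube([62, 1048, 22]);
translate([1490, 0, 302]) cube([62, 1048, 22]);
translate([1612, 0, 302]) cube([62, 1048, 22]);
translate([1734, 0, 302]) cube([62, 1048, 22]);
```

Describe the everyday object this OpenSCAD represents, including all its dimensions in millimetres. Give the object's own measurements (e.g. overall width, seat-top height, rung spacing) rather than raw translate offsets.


A bed frame 1948 mm long (x) by 1048 mm wide (y). Four 88×88 mm corner posts, 370 mm tall, at the corners of the footprint. Four rails of 22 mm thickness and 133 mm height run between adjacent posts with their undersides at z = 169 mm, their outer faces flush with the outside of the frame (the two x-running rails run between the posts' inner faces; the two y-running rails run between the posts' inner faces). 14 slats, each 62 mm wide (x) and 22 mm thick, lie across the top of the two x-running rails, running the full 1048 mm width of the frame in y; along x they sit between the end posts with a 60 mm gap after the −x posts and between neighbouring slats, leaving 64 mm before the +x posts.


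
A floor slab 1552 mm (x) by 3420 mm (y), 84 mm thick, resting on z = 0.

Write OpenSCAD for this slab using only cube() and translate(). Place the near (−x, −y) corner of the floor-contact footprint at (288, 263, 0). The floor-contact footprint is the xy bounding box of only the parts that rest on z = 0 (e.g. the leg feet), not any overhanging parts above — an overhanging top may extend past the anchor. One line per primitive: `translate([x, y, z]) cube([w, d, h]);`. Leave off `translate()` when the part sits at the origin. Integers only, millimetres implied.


translate([288, 263, 0]) cube([1552, 3420, 84]);


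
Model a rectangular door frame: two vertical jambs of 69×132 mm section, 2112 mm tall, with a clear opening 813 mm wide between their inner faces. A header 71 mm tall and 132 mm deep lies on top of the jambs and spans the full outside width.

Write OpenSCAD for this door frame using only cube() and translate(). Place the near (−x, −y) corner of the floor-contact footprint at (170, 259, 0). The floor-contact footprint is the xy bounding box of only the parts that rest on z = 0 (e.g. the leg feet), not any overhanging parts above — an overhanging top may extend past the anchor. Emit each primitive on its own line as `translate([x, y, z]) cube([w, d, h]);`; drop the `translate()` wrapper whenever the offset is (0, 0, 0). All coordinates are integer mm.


translate([170, 259, 0]) cube([69, 132, 2112]);
translate([1052, 259, 0]) cube([69, 132, 2112]);
translate([170, 259, 2112]) cube([951, 132, 71]);


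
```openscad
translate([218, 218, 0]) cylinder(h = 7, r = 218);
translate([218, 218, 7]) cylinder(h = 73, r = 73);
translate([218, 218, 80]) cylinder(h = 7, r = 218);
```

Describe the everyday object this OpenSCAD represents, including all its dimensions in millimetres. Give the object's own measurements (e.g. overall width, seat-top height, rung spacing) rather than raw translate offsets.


A spool: two coaxial disc flanges of radius 218 mm and thickness 7 mm, joined by a core cylinder of radius 73 mm and height 73 mm. The lower flange rests on z = 0 and the three cylinders share a vertical axis.


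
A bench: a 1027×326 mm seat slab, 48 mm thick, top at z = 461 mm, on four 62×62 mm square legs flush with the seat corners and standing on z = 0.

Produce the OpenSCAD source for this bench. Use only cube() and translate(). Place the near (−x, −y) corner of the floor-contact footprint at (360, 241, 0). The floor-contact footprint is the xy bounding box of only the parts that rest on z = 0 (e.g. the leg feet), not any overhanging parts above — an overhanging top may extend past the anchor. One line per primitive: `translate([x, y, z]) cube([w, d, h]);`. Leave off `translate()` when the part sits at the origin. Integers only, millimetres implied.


translate([360, 241, 413]) cube([1027, 326, 48]);
translate([360, 241, 0]) cube([62, 62, 413]);
translate([360, 505, 0]) cube([62, 62, 413]);
translate([1325, 241, 0]) cube([62, 62, 413]);
translate([1325, 505, 0]) cube([62, 62, 413]);


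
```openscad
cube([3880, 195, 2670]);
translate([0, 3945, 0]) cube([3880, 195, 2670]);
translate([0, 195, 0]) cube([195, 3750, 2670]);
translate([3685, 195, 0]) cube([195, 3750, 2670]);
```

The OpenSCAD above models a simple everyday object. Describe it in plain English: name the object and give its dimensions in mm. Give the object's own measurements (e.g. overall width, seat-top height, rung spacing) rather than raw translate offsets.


The wall frame of a small rectangular building: four walls, each 2670 mm tall and 195 mm thick, enclosing a footprint 3880 mm (x) by 4140 mm (y) outside-to-outside, with no floor or roof. The front and back walls (the −y and +y sides) span the full width; the two side walls fit between them.


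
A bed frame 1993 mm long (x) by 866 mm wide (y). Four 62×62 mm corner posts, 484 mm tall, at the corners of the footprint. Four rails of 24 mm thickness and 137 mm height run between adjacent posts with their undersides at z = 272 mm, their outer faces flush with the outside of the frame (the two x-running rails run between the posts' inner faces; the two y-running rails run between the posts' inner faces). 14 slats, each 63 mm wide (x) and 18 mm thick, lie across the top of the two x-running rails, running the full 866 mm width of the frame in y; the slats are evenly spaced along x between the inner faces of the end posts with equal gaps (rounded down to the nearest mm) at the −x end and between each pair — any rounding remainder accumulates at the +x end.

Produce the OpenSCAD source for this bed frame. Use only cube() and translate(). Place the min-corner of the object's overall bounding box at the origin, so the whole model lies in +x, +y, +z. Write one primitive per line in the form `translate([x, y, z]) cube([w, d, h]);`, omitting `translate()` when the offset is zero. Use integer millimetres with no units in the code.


cube([62, 62, 484]);
translate([0, 804, 0]) cube([62, 62, 484]);
translate([1931, 0, 0]) cube([62, 62, 484]);
translate([1931, 804, 0]) cube([62, 62, 484]);
translate([62, 0, 272]) cube([1869, 24, 137]);
translate([62, 842, 272]) cube([1869, 24, 137]);
translate([0, 62, 272]) cube([24, 742, 137]);
translate([1969, 62, 272]) cube([24, 742, 137]);
translate([127, 0, 409]) cube([63, 866, 18]);
translate([255, 0, 409]) cube([63, 866, 18]);
translate([383, 0, 409]) cube([63, 866, 18]);
translate([511, 0, 409]) cube([63, 866, 18]);
translate([639, 0, 409]) cube([63, 866, 18]);
translate([767, 0, 409]) cube([63, 866, 18]);
translate([895, 0, 409]) cube([63, 866, 18]);
translate([1023, 0, 409]) cube([63, 866, 18]);
translate([1151, 0, 409]) cube([63, 866, 18]);
translate([1279, 0, 409]) cube([63, 866, 18]);
translate([1407, 0, 409]) cube([63, 866, 18]);
translate([1535, 0, 409]) cube([63, 866, 18]);
translate([1663, 0, 409]) cube([63, 866, 18]);
translate([1791, 0, 409]) cube([63, 866, 18]);


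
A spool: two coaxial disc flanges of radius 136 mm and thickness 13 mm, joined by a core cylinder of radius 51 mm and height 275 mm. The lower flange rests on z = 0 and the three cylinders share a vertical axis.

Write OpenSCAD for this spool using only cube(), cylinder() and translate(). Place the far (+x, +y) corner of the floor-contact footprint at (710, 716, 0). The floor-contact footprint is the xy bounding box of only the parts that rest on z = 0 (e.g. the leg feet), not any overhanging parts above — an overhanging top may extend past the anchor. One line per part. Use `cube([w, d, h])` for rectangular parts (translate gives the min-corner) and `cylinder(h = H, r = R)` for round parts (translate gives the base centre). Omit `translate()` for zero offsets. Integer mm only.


translate([574, 580, 0]) cylinder(h = 13, r = 136);
translate([574, 580, 13]) cylinder(h = 275, r = 51);
translate([574, 580, 288]) cylinder(h = 13, r = 136);


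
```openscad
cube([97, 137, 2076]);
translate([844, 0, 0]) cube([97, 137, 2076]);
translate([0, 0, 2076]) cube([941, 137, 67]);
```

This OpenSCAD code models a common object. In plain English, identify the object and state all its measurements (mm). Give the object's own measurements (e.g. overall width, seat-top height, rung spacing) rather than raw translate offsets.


A door frame. The clear opening is 747 mm wide and 2076 mm high. Two 97 mm wide jambs, 137 mm deep, stand either side of the opening from the floor to the top of the opening. A 67 mm thick head sits across the top of both jambs, spanning the full outside width of the frame.


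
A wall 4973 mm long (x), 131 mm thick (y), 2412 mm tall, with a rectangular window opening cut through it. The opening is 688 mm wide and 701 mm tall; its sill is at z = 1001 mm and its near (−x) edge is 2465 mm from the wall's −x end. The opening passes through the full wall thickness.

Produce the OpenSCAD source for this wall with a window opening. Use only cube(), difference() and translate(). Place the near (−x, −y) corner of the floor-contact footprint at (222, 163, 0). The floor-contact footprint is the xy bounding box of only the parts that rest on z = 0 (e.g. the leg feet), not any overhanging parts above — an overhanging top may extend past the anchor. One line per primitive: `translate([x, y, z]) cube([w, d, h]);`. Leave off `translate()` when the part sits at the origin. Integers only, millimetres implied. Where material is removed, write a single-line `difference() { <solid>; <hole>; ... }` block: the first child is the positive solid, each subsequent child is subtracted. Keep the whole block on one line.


difference() { translate([222, 163, 0]) cube([4973, 131, 2412]); translate([2687, 163, 1001]) cube([688, 131, 701]); }


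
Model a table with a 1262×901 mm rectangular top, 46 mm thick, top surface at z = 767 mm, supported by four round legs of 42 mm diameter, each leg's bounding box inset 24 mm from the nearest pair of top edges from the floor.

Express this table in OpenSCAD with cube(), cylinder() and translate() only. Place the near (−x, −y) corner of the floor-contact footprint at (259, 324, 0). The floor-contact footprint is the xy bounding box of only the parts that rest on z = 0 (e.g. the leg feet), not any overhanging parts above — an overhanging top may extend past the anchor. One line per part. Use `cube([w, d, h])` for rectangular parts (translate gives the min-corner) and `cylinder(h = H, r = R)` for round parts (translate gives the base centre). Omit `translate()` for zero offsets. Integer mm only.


translate([235, 300, 721]) cube([1262, 901, 46]);
translate([280, 345, 0]) cylinder(h = 721, r = 21);
translate([1452, 345, 0]) cylinder(h = 721, r = 21);
translate([280, 1156, 0]) cylinder(h = 721, r = 21);
translate([1452, 1156, 0]) cylinder(h = 721, r = 21);


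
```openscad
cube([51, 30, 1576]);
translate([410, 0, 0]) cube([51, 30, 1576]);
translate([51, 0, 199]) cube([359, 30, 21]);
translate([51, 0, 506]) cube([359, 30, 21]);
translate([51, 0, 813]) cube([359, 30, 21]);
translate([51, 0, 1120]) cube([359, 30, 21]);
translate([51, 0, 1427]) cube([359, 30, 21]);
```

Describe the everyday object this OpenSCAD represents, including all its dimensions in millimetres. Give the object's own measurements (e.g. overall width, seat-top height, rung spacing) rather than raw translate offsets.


A straight ladder. Two 51×30 mm vertical rails, 1576 mm tall, stand 461 mm apart (outside-to-outside) with their front faces coplanar on the −y side. 5 rungs, each 30 mm deep and 21 mm tall, span between the inner faces of the rails, front faces flush with the rails. The lowest rung's underside is at z = 199 mm and rungs are spaced 307 mm apart (underside to underside).


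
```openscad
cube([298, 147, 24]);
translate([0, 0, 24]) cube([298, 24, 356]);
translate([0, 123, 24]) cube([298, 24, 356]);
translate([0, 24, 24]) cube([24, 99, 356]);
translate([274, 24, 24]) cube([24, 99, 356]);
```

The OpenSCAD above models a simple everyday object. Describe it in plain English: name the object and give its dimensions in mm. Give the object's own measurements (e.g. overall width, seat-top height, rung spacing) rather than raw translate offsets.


An open-topped rectangular box: outside dimensions 298×147×380 mm, with a uniform wall and base thickness of 24 mm. The base is a full 298×147 slab on the floor; four walls sit on top of the base. The front and back walls (the −y and +y sides) span the full width; the two side walls fit between them.


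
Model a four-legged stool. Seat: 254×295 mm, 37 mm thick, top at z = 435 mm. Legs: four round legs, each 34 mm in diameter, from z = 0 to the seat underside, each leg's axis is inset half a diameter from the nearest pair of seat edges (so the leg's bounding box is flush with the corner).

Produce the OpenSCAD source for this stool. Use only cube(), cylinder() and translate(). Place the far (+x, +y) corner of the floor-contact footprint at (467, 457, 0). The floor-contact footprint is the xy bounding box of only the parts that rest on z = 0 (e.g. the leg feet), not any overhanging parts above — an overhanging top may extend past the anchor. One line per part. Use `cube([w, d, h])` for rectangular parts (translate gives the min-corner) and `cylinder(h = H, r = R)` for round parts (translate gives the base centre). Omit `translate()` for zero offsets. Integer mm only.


translate([213, 162, 398]) cube([254, 295, 37]);
translate([230, 179, 0]) cylinder(h = 398, r = 17);
translate([450, 179, 0]) cylinder(h = 398, r = 17);
translate([230, 440, 0]) cylinder(h = 398, r = 17);
translate([450, 440, 0]) cylinder(h = 398, r = 17);
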